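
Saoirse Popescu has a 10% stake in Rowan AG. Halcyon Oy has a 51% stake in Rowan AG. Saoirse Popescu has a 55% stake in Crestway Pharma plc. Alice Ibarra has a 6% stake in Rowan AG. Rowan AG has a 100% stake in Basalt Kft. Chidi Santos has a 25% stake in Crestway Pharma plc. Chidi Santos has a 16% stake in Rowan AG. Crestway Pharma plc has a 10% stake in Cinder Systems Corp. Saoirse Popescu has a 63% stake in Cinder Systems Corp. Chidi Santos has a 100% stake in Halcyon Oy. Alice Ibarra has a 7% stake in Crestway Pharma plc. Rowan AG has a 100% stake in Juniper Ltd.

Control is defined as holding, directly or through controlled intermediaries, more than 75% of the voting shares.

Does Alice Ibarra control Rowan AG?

Alice's largest direct stake is 7% in Crestway, which does not meet the threshold, so Alice controls no company.
In Rowan, Alice's side holds only 6%, not > 75%.
So Alice does not control Rowan.

No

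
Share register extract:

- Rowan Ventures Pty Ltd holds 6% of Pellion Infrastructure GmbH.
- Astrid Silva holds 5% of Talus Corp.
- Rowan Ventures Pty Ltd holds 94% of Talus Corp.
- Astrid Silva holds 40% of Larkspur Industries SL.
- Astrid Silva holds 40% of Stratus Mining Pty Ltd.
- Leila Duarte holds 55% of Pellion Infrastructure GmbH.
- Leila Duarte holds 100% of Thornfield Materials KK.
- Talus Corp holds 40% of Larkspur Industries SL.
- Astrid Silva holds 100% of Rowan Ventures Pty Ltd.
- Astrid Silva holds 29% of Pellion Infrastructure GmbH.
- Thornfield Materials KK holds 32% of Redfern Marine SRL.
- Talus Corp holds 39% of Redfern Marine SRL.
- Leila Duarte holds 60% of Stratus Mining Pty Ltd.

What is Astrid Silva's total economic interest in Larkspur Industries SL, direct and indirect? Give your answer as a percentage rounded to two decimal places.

79.60%

Astrid reaches Larkspur along 3 paths.
Via Rowan → Talus: 100% × 94% × 40% = 37.6%.
Via Talus: 5% × 40% = 2%.
Direct stake: 40% = 40%.
Total: 37.6% + 2% + 40% = 79.6%.
Rounded: 79.60%.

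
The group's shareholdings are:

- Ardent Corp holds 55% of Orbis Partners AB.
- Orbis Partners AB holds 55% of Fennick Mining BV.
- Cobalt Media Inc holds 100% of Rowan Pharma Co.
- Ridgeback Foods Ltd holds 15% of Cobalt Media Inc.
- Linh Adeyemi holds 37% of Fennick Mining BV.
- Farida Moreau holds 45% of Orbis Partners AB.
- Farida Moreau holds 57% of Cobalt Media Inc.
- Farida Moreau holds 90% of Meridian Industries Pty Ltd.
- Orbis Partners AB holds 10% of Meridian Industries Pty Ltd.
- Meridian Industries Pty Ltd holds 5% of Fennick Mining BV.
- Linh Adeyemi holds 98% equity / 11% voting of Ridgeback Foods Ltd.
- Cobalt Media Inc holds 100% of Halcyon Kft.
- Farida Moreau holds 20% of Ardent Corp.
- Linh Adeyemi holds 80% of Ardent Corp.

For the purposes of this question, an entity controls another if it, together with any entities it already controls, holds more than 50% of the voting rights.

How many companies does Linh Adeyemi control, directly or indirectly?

Linh holds 80% of Ardent, so Linh controls Ardent.
Ardent holds 55% of Orbis, so Linh controls Orbis.
Linh and Orbis together hold 37% + 55% = 92% of Fennick, so Linh controls Fennick.
No other company's threshold is met.
Linh controls 3 companies.

3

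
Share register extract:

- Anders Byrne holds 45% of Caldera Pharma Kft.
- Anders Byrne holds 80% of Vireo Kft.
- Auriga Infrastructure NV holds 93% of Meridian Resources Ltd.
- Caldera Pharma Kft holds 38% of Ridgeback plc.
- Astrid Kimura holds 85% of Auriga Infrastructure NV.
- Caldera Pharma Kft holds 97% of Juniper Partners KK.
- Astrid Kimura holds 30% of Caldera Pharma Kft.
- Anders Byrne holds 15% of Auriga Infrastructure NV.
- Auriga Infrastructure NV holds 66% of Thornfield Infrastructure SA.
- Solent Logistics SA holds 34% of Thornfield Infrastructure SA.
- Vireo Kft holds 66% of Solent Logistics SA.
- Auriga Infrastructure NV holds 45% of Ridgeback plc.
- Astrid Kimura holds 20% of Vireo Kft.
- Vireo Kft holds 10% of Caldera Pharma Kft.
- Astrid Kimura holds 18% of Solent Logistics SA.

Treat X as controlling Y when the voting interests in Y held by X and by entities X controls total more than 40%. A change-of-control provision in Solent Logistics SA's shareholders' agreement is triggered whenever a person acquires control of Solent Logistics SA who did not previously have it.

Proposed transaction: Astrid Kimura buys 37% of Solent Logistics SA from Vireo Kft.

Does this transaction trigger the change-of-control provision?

Yes

The purchase adds only to Astrid's holdings (Vireo's stake shrinks), so Astrid is the only person who could newly come to control Solent.
Astrid holds 85% of Auriga, so Astrid controls Auriga.
Auriga holds 93% of Meridian, so Astrid controls Meridian.
Auriga holds 45% of Ridgeback, so Astrid controls Ridgeback.
Auriga holds 66% of Thornfield, so Astrid controls Thornfield.
In Solent, Astrid's side holds only 18%, not > 40%.
So before the transaction, Astrid does not control Solent.
After the purchase, Astrid's direct stake in Solent rises to 18% + 37% = 55%, and Vireo's stake falls to 29%.
Astrid holds 55% of Solent, so Astrid controls Solent.
Astrid did not control Solent before and does after, so the clause is triggered.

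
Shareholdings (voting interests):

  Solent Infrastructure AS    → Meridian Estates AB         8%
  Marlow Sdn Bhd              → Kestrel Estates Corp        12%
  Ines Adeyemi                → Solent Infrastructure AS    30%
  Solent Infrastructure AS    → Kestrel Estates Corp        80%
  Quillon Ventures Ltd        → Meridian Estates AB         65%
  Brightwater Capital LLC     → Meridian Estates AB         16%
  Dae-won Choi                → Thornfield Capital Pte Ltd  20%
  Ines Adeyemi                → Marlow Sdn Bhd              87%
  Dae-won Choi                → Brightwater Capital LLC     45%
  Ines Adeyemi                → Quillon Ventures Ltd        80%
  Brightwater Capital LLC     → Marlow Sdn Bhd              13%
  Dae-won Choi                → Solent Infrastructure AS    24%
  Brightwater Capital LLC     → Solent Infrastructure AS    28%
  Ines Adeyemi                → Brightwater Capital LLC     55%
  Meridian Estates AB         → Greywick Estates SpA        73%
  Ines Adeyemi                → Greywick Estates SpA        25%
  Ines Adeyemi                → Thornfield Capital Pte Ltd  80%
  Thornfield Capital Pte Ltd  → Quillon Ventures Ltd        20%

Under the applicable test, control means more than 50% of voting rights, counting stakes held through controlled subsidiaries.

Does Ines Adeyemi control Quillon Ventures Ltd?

Ines holds 80% of Thornfield, so Ines controls Thornfield.
Thornfield and Ines together hold 20% + 80% = 100% of Quillon, so Ines controls Quillon.

Yes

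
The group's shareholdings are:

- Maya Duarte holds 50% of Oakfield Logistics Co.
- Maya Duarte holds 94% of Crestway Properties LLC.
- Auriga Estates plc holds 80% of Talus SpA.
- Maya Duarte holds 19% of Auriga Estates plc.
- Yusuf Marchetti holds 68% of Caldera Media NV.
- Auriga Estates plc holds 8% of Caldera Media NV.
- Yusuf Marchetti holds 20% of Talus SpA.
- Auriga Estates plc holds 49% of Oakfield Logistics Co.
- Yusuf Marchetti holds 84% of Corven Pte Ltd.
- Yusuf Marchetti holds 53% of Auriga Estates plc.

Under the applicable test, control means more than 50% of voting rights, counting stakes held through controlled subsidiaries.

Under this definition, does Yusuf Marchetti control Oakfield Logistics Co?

Yusuf holds 53% of Auriga, so Yusuf controls Auriga.
Yusuf holds 84% of Corven, so Yusuf controls Corven.
Yusuf and Auriga together hold 68% + 8% = 76% of Caldera, so Yusuf controls Caldera.
Yusuf and Auriga together hold 20% + 80% = 100% of Talus, so Yusuf controls Talus.
In Oakfield, Yusuf's side holds only 49%, not > 50%.
So Yusuf does not control Oakfield.

No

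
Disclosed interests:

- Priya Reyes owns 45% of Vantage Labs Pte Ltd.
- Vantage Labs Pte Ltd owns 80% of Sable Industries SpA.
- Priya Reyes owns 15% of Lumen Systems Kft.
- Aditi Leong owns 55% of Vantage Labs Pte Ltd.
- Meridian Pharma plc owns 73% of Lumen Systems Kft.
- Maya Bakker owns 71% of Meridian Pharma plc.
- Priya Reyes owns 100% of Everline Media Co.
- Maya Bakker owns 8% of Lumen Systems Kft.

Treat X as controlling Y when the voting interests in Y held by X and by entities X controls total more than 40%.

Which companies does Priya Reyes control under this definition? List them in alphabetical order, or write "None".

Priya holds 100% of Everline, so Priya controls Everline.
Priya holds 45% of Vantage, so Priya controls Vantage.
Vantage holds 80% of Sable, so Priya controls Sable.
No other company's threshold is met.

Everline Media Co, Sable Industries SpA, Vantage Labs Pte Ltd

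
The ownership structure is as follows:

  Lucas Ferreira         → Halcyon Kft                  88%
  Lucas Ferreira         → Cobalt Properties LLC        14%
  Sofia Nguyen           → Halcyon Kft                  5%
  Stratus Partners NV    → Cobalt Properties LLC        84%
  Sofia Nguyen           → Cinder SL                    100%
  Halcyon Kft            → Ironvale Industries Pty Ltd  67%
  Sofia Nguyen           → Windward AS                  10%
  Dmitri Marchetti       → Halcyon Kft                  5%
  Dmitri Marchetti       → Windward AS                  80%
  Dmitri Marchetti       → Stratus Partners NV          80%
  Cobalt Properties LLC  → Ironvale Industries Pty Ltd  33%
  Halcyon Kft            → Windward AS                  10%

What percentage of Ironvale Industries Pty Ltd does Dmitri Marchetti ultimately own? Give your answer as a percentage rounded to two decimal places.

Dmitri reaches Ironvale along 2 paths.
Via Halcyon: 5% × 67% = 3.35%.
Via Stratus → Cobalt: 80% × 84% × 33% = 22.176%.
Total: 3.35% + 22.176% = 25.526%.
Rounded: 25.53%.

25.53%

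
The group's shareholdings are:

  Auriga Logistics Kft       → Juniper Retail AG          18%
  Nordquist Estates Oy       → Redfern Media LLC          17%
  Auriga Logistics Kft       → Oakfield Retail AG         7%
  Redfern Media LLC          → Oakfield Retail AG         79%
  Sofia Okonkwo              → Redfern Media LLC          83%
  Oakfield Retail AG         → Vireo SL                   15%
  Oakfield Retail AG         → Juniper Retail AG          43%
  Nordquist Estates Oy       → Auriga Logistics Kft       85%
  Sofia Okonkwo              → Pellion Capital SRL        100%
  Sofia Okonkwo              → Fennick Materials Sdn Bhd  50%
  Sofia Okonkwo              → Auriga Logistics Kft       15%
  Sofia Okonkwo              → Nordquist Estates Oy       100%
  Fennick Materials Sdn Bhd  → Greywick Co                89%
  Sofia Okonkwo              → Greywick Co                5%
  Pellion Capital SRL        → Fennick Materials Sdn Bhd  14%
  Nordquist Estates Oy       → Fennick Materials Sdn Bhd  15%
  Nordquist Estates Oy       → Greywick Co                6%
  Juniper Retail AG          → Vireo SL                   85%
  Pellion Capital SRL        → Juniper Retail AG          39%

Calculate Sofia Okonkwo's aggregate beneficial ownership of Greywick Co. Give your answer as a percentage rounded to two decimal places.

81.31%

Sofia reaches Greywick along 5 paths.
Via Fennick: 50% × 89% = 44.5%.
Via Pellion → Fennick: 100% × 14% × 89% = 12.46%.
Via Nordquist → Fennick: 100% × 15% × 89% = 13.35%.
Direct stake: 5% = 5%.
Via Nordquist: 100% × 6% = 6%.
Total: 44.5% + 12.46% + 13.35% + 5% + 6% = 81.31%.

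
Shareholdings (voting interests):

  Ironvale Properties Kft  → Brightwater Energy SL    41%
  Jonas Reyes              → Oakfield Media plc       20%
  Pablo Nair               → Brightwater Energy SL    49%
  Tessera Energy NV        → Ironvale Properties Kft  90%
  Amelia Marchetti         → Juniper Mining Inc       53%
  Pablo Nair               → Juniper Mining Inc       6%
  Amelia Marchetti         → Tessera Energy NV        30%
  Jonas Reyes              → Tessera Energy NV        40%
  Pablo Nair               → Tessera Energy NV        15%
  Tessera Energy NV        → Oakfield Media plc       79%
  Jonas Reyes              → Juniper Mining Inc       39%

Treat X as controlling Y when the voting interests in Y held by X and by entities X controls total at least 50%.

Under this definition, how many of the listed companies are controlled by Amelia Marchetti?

Amelia holds 53% of Juniper, so Amelia controls Juniper.
No other company's threshold is met.
Amelia controls 1 company.

1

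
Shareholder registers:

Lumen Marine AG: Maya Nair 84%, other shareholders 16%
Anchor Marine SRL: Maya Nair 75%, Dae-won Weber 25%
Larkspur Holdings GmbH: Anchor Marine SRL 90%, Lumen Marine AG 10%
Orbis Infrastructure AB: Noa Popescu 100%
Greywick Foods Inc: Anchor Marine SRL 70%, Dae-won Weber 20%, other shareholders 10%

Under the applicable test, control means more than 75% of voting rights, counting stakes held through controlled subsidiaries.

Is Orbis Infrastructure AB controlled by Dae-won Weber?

Dae-won's largest direct stake is 25% in Anchor, which does not meet the threshold, so Dae-won controls no company.
Neither Dae-won nor any entity Dae-won controls holds any voting interest in Orbis.
So Dae-won does not control Orbis.

No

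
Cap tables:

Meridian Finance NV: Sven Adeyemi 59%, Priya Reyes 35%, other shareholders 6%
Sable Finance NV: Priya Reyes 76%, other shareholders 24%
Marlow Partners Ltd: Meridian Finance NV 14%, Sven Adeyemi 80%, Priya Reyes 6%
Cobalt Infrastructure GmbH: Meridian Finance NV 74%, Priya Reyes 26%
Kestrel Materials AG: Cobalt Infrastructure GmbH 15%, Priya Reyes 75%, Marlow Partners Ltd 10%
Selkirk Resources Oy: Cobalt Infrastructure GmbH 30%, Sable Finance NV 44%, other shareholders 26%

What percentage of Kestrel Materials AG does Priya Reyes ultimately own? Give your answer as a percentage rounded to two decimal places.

Priya reaches Kestrel along 5 paths.
Via Meridian → Cobalt: 35% × 74% × 15% = 3.885%.
Via Cobalt: 26% × 15% = 3.9%.
Direct stake: 75% = 75%.
Via Meridian → Marlow: 35% × 14% × 10% = 0.49%.
Via Marlow: 6% × 10% = 0.6%.
Total: 3.885% + 3.9% + 75% + 0.49% + 0.6% = 83.875%.
Rounded: 83.88%.

83.88%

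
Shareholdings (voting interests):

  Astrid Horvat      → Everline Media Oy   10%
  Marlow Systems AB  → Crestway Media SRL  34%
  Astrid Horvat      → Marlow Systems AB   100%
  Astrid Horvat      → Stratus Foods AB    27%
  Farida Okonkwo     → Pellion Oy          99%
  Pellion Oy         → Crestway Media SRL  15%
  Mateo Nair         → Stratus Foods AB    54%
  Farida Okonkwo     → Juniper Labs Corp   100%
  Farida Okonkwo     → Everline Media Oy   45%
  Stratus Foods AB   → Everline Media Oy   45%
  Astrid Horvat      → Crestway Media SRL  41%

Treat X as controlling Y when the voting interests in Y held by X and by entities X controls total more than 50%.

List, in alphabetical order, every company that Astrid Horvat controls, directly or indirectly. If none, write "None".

Crestway Media SRL, Marlow Systems AB

Astrid holds 100% of Marlow, so Astrid controls Marlow.
Astrid and Marlow together hold 41% + 34% = 75% of Crestway, so Astrid controls Crestway.
No other company's threshold is met.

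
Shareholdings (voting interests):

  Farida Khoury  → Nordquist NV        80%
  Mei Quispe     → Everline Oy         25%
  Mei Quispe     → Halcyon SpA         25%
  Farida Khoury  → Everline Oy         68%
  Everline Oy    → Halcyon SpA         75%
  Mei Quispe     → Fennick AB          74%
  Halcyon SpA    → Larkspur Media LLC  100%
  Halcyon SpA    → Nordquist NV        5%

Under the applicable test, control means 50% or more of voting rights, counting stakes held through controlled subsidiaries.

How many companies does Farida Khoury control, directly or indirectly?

Farida holds 68% of Everline, so Farida controls Everline.
Everline holds 75% of Halcyon, so Farida controls Halcyon.
Farida and Halcyon together hold 80% + 5% = 85% of Nordquist, so Farida controls Nordquist.
Halcyon holds 100% of Larkspur, so Farida controls Larkspur.
No other company's threshold is met.
Farida controls 4 companies.

4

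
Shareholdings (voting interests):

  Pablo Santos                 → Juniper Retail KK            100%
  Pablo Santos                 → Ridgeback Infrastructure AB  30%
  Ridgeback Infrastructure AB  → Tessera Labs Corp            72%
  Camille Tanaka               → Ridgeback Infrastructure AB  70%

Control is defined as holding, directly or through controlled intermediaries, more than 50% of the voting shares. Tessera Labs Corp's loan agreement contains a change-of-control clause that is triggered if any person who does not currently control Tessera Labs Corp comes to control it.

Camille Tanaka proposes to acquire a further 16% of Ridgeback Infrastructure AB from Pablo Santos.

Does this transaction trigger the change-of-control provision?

No

The purchase adds only to Camille's holdings (Pablo's stake shrinks), so Camille is the only person who could newly come to control Tessera.
Camille holds 70% of Ridgeback, so Camille controls Ridgeback.
Ridgeback holds 72% of Tessera, so Camille controls Tessera.
So Camille already controls Tessera before the transaction.
After the purchase, Camille's direct stake in Ridgeback rises to 70% + 16% = 86%, and Pablo's stake falls to 14%.
Camille controlled Tessera already, so this is not a new person acquiring control; every other person's position is unchanged or reduced.
No new person acquires control, so the clause is not triggered.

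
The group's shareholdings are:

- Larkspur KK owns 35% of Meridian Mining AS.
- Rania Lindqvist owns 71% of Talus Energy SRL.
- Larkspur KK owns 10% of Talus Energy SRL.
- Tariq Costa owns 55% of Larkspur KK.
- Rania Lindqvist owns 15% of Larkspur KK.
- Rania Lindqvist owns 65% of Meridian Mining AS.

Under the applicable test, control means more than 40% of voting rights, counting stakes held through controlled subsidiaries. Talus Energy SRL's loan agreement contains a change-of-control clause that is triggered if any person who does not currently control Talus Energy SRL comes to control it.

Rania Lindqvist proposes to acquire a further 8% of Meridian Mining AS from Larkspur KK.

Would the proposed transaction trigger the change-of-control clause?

The purchase adds only to Rania's holdings (Larkspur's stake shrinks), so Rania is the only person who could newly come to control Talus.
Rania holds 71% of Talus, so Rania controls Talus.
So Rania already controls Talus before the transaction.
After the purchase, Rania's direct stake in Meridian rises to 65% + 8% = 73%, and Larkspur's stake falls to 27%.
Rania controlled Talus already, so this is not a new person acquiring control; every other person's position is unchanged or reduced.
No new person acquires control, so the clause is not triggered.

No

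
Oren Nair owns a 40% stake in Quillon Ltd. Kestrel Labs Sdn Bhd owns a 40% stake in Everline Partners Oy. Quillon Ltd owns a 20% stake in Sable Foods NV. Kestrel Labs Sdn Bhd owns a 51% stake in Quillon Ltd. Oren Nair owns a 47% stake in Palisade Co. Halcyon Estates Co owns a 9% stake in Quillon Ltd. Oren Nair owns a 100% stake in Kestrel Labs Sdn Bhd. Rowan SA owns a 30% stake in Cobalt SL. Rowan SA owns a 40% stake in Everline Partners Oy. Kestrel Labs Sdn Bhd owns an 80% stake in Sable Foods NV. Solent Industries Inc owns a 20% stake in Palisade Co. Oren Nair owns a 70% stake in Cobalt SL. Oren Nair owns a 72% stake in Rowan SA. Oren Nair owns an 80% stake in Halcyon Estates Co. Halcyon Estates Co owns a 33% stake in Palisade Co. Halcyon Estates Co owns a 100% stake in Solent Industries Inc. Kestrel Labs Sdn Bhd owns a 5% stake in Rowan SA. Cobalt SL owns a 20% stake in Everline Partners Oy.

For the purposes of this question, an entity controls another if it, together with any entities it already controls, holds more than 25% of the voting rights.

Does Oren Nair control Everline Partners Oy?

Oren holds 100% of Kestrel, so Oren controls Kestrel.
Kestrel and Oren together hold 5% + 72% = 77% of Rowan, so Oren controls Rowan.
Rowan and Oren together hold 30% + 70% = 100% of Cobalt, so Oren controls Cobalt.
Cobalt and Rowan and Kestrel together hold 20% + 40% + 40% = 100% of Everline, so Oren controls Everline.

Yes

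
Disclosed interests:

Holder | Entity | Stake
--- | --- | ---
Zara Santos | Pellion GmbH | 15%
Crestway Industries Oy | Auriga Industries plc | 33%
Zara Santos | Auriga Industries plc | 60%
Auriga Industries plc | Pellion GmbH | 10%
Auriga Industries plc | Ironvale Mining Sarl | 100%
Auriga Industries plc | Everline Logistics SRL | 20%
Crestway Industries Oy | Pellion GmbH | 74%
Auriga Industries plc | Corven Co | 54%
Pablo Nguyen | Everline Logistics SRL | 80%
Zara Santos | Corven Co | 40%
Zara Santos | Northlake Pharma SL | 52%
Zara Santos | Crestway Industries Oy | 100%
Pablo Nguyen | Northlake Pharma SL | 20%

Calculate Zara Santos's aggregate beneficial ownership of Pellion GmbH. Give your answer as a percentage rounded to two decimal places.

98.30%

Zara reaches Pellion along 4 paths.
Via Auriga: 60% × 10% = 6%.
Via Crestway → Auriga: 100% × 33% × 10% = 3.3%.
Via Crestway: 100% × 74% = 74%.
Direct stake: 15% = 15%.
Total: 6% + 3.3% + 74% + 15% = 98.3%.
Rounded: 98.30%.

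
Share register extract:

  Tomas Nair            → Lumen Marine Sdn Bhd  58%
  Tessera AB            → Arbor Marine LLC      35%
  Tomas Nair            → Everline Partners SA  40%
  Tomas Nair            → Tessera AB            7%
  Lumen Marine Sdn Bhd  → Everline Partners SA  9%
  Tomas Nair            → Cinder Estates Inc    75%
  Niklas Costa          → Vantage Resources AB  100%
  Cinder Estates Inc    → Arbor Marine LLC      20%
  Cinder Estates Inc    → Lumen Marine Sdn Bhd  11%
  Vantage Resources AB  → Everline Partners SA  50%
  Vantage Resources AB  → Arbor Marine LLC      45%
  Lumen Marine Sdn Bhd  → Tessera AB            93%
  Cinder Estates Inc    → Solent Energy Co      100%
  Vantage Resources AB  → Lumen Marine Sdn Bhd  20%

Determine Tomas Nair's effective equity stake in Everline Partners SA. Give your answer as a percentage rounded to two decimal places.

45.96%

Tomas reaches Everline along 3 paths.
Via Lumen: 58% × 9% = 5.22%.
Via Cinder → Lumen: 75% × 11% × 9% = 0.7425%.
Direct stake: 40% = 40%.
Total: 5.22% + 0.7425% + 40% = 45.9625%.
Rounded: 45.96%.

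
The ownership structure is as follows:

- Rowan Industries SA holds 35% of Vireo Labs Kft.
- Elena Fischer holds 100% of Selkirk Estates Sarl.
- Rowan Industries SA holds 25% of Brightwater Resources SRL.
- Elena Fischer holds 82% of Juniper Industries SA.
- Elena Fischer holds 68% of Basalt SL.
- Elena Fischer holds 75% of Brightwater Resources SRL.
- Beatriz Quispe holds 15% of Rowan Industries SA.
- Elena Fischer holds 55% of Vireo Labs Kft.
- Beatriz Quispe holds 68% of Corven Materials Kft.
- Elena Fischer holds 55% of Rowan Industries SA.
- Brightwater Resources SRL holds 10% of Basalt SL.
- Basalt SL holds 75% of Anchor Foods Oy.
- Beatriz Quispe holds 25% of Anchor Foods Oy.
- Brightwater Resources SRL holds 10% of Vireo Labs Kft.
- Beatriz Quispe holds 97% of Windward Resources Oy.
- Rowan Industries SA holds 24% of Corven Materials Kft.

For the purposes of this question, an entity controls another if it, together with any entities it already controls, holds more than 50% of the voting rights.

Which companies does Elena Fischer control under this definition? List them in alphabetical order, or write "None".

Anchor Foods Oy, Basalt SL, Brightwater Resources SRL, Juniper Industries SA, Rowan Industries SA, Selkirk Estates Sarl, Vireo Labs Kft

Elena holds 55% of Rowan, so Elena controls Rowan.
Rowan and Elena together hold 25% + 75% = 100% of Brightwater, so Elena controls Brightwater.
Rowan and Brightwater and Elena together hold 35% + 10% + 55% = 100% of Vireo, so Elena controls Vireo.
Elena and Brightwater together hold 68% + 10% = 78% of Basalt, so Elena controls Basalt.
Elena holds 82% of Juniper, so Elena controls Juniper.
Elena holds 100% of Selkirk, so Elena controls Selkirk.
Basalt holds 75% of Anchor, so Elena controls Anchor.
No other company's threshold is met.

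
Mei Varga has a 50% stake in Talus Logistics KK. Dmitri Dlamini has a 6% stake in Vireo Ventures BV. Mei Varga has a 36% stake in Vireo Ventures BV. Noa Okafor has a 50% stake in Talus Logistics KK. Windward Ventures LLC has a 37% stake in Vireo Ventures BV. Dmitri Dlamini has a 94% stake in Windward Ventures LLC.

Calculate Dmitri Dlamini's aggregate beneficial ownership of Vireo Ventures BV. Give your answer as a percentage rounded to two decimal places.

Dmitri reaches Vireo along 2 paths.
Via Windward: 94% × 37% = 34.78%.
Direct stake: 6% = 6%.
Total: 34.78% + 6% = 40.78%.

40.78%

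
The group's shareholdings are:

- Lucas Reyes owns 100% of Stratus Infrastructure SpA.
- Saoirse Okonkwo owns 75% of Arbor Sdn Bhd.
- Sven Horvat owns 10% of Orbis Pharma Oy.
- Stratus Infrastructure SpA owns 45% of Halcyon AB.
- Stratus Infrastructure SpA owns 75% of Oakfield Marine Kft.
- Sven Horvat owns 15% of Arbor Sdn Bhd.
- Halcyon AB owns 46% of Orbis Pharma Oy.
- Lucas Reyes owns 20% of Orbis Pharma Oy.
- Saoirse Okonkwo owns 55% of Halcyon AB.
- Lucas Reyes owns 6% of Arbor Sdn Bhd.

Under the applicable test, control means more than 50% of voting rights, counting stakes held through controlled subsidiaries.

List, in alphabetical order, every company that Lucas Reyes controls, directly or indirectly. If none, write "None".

Oakfield Marine Kft, Stratus Infrastructure SpA

Lucas holds 100% of Stratus, so Lucas controls Stratus.
Stratus holds 75% of Oakfield, so Lucas controls Oakfield.
No other company's threshold is met.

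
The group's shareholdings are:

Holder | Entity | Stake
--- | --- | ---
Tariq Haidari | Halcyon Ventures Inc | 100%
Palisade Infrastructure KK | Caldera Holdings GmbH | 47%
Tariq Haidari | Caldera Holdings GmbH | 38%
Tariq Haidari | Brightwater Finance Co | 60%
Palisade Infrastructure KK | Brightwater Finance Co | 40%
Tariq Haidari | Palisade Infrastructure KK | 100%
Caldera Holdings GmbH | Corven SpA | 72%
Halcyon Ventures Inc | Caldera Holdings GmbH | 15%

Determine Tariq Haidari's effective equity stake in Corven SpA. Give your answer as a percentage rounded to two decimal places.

72.00%

Tariq reaches Corven along 3 paths.
Via Halcyon → Caldera: 100% × 15% × 72% = 10.8%.
Via Palisade → Caldera: 100% × 47% × 72% = 33.84%.
Via Caldera: 38% × 72% = 27.36%.
Total: 10.8% + 33.84% + 27.36% = 72%.
Rounded: 72.00%.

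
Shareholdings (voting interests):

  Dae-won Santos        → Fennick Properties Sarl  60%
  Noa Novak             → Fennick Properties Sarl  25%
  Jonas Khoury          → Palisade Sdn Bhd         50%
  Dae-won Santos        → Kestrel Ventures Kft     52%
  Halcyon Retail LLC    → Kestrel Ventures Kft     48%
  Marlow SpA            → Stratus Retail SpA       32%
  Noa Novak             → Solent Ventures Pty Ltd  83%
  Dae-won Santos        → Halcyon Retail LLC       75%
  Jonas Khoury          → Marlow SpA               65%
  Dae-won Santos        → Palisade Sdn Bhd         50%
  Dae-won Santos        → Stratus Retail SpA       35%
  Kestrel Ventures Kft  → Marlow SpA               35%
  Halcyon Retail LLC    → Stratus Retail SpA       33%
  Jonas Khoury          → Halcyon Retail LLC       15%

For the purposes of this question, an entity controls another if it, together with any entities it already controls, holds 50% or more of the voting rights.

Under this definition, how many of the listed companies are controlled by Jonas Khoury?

2

Jonas holds 50% of Palisade, so Jonas controls Palisade.
Jonas holds 65% of Marlow, so Jonas controls Marlow.
No other company's threshold is met.
Jonas controls 2 companies.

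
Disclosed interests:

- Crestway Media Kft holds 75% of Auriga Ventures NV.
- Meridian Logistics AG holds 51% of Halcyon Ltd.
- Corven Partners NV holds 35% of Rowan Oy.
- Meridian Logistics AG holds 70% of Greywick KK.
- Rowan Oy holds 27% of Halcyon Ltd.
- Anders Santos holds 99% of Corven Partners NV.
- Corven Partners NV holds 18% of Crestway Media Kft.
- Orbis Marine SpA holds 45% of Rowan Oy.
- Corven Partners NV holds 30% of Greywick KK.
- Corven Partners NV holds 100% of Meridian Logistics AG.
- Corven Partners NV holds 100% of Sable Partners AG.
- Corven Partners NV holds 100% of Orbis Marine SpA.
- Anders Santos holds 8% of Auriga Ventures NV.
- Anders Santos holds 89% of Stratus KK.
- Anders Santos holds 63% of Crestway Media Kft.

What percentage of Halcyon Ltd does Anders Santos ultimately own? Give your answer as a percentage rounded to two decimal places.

Anders reaches Halcyon along 3 paths.
Via Corven → Orbis → Rowan: 99% × 100% × 45% × 27% = 12.0285%.
Via Corven → Rowan: 99% × 35% × 27% = 9.3555%.
Via Corven → Meridian: 99% × 100% × 51% = 50.49%.
Total: 12.0285% + 9.3555% + 50.49% = 71.874%.
Rounded: 71.87%.

71.87%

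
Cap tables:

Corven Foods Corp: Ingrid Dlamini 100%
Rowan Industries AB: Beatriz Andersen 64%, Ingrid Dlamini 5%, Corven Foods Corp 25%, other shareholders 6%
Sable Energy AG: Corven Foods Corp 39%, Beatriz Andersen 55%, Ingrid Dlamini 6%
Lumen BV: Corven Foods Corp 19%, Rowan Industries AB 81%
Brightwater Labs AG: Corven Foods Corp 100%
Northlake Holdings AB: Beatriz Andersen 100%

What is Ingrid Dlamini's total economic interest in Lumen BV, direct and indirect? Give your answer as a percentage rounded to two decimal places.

43.30%

Ingrid reaches Lumen along 3 paths.
Via Corven: 100% × 19% = 19%.
Via Rowan: 5% × 81% = 4.05%.
Via Corven → Rowan: 100% × 25% × 81% = 20.25%.
Total: 19% + 4.05% + 20.25% = 43.3%.
Rounded: 43.30%.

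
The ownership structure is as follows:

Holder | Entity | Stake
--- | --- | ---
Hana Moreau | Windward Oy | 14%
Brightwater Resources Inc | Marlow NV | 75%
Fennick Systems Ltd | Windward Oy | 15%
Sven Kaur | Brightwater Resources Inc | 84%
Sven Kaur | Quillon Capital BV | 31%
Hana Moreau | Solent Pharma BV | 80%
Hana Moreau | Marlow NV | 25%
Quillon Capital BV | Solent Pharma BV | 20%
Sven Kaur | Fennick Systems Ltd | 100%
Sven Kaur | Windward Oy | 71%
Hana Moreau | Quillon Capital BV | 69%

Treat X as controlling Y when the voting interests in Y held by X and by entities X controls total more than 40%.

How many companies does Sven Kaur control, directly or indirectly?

Sven holds 100% of Fennick, so Sven controls Fennick.
Sven holds 84% of Brightwater, so Sven controls Brightwater.
Brightwater holds 75% of Marlow, so Sven controls Marlow.
Sven and Fennick together hold 71% + 15% = 86% of Windward, so Sven controls Windward.
No other company's threshold is met.
Sven controls 4 companies.

4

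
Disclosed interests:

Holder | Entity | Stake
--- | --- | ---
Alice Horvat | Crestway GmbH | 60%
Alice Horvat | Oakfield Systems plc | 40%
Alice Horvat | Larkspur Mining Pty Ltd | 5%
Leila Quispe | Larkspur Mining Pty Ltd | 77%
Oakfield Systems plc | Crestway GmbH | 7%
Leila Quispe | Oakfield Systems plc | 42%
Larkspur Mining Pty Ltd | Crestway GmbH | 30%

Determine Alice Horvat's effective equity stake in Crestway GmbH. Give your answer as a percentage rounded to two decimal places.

Alice reaches Crestway along 3 paths.
Via Larkspur: 5% × 30% = 1.5%.
Direct stake: 60% = 60%.
Via Oakfield: 40% × 7% = 2.8%.
Total: 1.5% + 60% + 2.8% = 64.3%.
Rounded: 64.30%.

64.30%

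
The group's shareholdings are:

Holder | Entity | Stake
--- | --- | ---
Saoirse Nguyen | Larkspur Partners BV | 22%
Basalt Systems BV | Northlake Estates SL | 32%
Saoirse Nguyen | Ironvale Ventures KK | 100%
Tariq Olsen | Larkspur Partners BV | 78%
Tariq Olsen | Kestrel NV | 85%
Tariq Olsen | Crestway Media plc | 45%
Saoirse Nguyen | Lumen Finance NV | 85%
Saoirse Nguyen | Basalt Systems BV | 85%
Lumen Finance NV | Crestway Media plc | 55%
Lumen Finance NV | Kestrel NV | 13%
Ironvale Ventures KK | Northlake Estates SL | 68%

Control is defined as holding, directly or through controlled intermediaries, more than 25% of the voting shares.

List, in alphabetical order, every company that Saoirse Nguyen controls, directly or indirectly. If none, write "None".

Basalt Systems BV, Crestway Media plc, Ironvale Ventures KK, Lumen Finance NV, Northlake Estates SL

Saoirse holds 85% of Lumen, so Saoirse controls Lumen.
Saoirse holds 85% of Basalt, so Saoirse controls Basalt.
Saoirse holds 100% of Ironvale, so Saoirse controls Ironvale.
Basalt and Ironvale together hold 32% + 68% = 100% of Northlake, so Saoirse controls Northlake.
Lumen holds 55% of Crestway, so Saoirse controls Crestway.
No other company's threshold is met.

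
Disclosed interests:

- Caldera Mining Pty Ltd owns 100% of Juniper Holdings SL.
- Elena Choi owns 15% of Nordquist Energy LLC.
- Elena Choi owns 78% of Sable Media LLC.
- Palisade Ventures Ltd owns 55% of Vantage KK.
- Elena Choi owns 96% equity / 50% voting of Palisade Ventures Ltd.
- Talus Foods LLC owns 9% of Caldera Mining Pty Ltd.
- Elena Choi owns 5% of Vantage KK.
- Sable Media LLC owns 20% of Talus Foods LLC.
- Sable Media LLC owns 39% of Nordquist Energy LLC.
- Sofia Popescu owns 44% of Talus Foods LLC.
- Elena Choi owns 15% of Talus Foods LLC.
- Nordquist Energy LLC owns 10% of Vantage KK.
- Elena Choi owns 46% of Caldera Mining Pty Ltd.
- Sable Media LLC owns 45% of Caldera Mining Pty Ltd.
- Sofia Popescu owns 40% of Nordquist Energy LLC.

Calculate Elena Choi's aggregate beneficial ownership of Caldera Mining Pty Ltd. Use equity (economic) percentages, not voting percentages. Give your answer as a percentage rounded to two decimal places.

Elena reaches Caldera along 4 paths.
Via Sable: 78% × 45% = 35.1%.
Direct stake: 46% = 46%.
Via Sable → Talus: 78% × 20% × 9% = 1.404%.
Via Talus: 15% × 9% = 1.35%.
Total: 35.1% + 46% + 1.404% + 1.35% = 83.854%.
Rounded: 83.85%.

83.85%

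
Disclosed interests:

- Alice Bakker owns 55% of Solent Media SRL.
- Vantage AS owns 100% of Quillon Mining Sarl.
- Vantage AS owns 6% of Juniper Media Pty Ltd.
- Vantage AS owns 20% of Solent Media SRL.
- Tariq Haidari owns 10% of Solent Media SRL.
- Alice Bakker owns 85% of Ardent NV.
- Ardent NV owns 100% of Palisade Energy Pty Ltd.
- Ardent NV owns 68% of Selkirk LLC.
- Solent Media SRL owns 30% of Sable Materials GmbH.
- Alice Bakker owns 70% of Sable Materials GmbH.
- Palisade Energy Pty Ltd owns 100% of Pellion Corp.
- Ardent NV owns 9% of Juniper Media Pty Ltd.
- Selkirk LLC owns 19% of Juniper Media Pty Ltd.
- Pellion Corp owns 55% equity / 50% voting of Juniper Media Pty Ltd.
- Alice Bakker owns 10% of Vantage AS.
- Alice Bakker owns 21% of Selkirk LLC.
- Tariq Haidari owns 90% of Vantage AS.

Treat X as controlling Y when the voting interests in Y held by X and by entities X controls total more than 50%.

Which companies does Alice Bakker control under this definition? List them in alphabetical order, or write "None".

Alice holds 55% of Solent, so Alice controls Solent.
Alice holds 85% of Ardent, so Alice controls Ardent.
Alice and Ardent together hold 21% + 68% = 89% of Selkirk, so Alice controls Selkirk.
Ardent holds 100% of Palisade, so Alice controls Palisade.
Palisade holds 100% of Pellion, so Alice controls Pellion.
Pellion and Ardent and Selkirk together hold 50% + 9% + 19% = 78% of Juniper, so Alice controls Juniper.
Alice and Solent together hold 70% + 30% = 100% of Sable, so Alice controls Sable.
No other company's threshold is met.

Ardent NV, Juniper Media Pty Ltd, Palisade Energy Pty Ltd, Pellion Corp, Sable Materials GmbH, Selkirk LLC, Solent Media SRL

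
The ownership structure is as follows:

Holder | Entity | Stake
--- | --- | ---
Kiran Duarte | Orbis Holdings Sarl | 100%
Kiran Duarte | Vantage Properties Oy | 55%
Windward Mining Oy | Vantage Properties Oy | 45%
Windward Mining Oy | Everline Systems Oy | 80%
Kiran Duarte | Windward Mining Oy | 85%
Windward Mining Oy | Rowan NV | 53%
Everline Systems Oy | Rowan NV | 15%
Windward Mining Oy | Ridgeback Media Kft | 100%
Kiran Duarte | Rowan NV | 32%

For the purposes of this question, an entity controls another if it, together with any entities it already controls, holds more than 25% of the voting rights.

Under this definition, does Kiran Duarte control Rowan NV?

Yes

Kiran holds 85% of Windward, so Kiran controls Windward.
Windward holds 80% of Everline, so Kiran controls Everline.
Windward and Everline and Kiran together hold 53% + 15% + 32% = 100% of Rowan, so Kiran controls Rowan.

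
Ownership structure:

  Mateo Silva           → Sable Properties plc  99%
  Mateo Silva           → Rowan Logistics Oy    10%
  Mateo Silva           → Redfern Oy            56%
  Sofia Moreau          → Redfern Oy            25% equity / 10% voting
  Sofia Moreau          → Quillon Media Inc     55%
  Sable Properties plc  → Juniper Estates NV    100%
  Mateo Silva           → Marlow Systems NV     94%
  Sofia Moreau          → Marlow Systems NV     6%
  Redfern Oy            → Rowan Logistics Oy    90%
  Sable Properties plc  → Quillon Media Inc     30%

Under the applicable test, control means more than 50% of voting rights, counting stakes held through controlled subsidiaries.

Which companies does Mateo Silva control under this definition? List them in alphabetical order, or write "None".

Juniper Estates NV, Marlow Systems NV, Redfern Oy, Rowan Logistics Oy, Sable Properties plc

Mateo holds 99% of Sable, so Mateo controls Sable.
Mateo holds 56% of Redfern, so Mateo controls Redfern.
Mateo holds 94% of Marlow, so Mateo controls Marlow.
Redfern and Mateo together hold 90% + 10% = 100% of Rowan, so Mateo controls Rowan.
Sable holds 100% of Juniper, so Mateo controls Juniper.
No other company's threshold is met.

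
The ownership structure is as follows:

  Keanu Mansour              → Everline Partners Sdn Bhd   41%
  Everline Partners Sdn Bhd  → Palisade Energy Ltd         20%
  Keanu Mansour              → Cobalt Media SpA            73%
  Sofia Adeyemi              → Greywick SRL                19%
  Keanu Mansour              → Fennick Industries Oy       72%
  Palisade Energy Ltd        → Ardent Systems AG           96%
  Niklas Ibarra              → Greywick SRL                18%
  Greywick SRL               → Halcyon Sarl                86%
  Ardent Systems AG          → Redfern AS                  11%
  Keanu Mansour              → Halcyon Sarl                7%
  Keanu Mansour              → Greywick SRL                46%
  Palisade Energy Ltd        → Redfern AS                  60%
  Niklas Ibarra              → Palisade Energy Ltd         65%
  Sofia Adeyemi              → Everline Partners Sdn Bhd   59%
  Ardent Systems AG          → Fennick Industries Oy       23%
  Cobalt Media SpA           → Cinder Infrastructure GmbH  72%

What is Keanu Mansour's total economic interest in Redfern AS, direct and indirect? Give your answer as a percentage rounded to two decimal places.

5.79%

Keanu reaches Redfern along 2 paths.
Via Everline → Palisade → Ardent: 41% × 20% × 96% × 11% = 0.86592%.
Via Everline → Palisade: 41% × 20% × 60% = 4.92%.
Total: 0.86592% + 4.92% = 5.78592%.
Rounded: 5.79%.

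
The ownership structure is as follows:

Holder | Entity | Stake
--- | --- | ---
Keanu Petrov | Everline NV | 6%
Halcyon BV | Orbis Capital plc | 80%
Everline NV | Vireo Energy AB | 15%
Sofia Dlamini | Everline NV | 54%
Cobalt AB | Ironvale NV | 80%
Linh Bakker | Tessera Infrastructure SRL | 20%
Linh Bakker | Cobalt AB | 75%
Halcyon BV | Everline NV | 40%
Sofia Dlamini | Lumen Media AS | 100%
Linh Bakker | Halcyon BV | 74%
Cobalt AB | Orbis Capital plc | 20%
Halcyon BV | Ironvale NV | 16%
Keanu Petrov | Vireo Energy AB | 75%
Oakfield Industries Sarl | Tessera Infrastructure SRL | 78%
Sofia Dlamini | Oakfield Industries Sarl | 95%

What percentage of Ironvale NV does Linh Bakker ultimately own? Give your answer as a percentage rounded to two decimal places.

71.84%

Linh reaches Ironvale along 2 paths.
Via Halcyon: 74% × 16% = 11.84%.
Via Cobalt: 75% × 80% = 60%.
Total: 11.84% + 60% = 71.84%.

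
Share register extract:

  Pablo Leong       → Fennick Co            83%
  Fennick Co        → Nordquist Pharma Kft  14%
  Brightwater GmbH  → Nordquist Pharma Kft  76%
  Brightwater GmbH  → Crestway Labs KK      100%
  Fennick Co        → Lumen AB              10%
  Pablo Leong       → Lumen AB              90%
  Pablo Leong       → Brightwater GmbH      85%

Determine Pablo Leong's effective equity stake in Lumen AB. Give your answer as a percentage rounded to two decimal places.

98.30%

Pablo reaches Lumen along 2 paths.
Direct stake: 90% = 90%.
Via Fennick: 83% × 10% = 8.3%.
Total: 90% + 8.3% = 98.3%.
Rounded: 98.30%.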